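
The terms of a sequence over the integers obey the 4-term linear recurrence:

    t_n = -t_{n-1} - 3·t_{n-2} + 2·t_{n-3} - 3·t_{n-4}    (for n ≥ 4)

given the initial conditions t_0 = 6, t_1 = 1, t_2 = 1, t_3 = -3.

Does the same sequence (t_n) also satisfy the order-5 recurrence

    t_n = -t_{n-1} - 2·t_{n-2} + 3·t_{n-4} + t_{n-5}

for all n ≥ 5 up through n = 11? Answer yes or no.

Terms t_0..t_11: 6, 1, 1, -3, -16, 24, 15, -110, 161, 127, -875, 1146
n=5: candidate gives 31, actual t_5 = 24 ✗

no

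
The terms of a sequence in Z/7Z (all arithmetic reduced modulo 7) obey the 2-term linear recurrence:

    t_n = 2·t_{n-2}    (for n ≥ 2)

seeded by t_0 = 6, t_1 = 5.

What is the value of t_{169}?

5

t_2 = 0·5 + 2·6 = 5
t_3 = 0·5 + 2·5 = 3
t_4 = 0·3 + 2·5 = 3
t_5 = 0·3 + 2·3 = 6
t_6 = 0·6 + 2·3 = 6
t_7 = 0·6 + 2·6 = 5
(t_6, t_7) = (6, 5) = (t_0, t_1), so the sequence has period 6.
169 ≡ 1 (mod 6), hence t_169 = t_1 = 5.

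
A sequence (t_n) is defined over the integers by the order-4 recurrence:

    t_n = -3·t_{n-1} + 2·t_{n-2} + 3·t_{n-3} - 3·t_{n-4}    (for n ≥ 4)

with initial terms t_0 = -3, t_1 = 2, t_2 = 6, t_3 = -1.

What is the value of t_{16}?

36090606

t_4 = -3·-1 + 2·6 + 3·2 + -3·-3 = 30
t_5 = -3·30 + 2·-1 + 3·6 + -3·2 = -80
t_6 = -3·-80 + 2·30 + 3·-1 + -3·6 = 279
t_7 = -3·279 + 2·-80 + 3·30 + -3·-1 = -904
t_8 = -3·-904 + 2·279 + 3·-80 + -3·30 = 2940
t_9 = -3·2940 + 2·-904 + 3·279 + -3·-80 = -9551
t_10 = -3·-9551 + 2·2940 + 3·-904 + -3·279 = 30984
t_11 = -3·30984 + 2·-9551 + 3·2940 + -3·-904 = -100522
t_12 = -3·-100522 + 2·30984 + 3·-9551 + -3·2940 = 326061
t_13 = -3·326061 + 2·-100522 + 3·30984 + -3·-9551 = -1057622
t_14 = -3·-1057622 + 2·326061 + 3·-100522 + -3·30984 = 3430470
t_15 = -3·3430470 + 2·-1057622 + 3·326061 + -3·-100522 = -11126905
t_16 = -3·-11126905 + 2·3430470 + 3·-1057622 + -3·326061 = 36090606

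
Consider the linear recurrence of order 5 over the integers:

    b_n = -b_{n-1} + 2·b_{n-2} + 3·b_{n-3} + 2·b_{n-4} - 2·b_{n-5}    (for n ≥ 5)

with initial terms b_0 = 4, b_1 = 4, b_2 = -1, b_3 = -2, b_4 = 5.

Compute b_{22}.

57319

b_5 = -1·5 + 2·-2 + 3·-1 + 2·4 + -2·4 = -12
b_6 = -1·-12 + 2·5 + 3·-2 + 2·-1 + -2·4 = 6
b_7 = -1·6 + 2·-12 + 3·5 + 2·-2 + -2·-1 = -17
b_8 = -1·-17 + 2·6 + 3·-12 + 2·5 + -2·-2 = 7
b_9 = -1·7 + 2·-17 + 3·6 + 2·-12 + -2·5 = -57
b_10 = -1·-57 + 2·7 + 3·-17 + 2·6 + -2·-12 = 56
b_11 = -1·56 + 2·-57 + 3·7 + 2·-17 + -2·6 = -195
b_12 = -1·-195 + 2·56 + 3·-57 + 2·7 + -2·-17 = 184
b_13 = -1·184 + 2·-195 + 3·56 + 2·-57 + -2·7 = -534
b_14 = -1·-534 + 2·184 + 3·-195 + 2·56 + -2·-57 = 543
b_15 = -1·543 + 2·-534 + 3·184 + 2·-195 + -2·56 = -1561
b_16 = -1·-1561 + 2·543 + 3·-534 + 2·184 + -2·-195 = 1803
b_17 = -1·1803 + 2·-1561 + 3·543 + 2·-534 + -2·184 = -4732
b_18 = -1·-4732 + 2·1803 + 3·-1561 + 2·543 + -2·-534 = 5809
b_19 = -1·5809 + 2·-4732 + 3·1803 + 2·-1561 + -2·543 = -14072
b_20 = -1·-14072 + 2·5809 + 3·-4732 + 2·1803 + -2·-1561 = 18222
b_21 = -1·18222 + 2·-14072 + 3·5809 + 2·-4732 + -2·1803 = -42009
b_22 = -1·-42009 + 2·18222 + 3·-14072 + 2·5809 + -2·-4732 = 57319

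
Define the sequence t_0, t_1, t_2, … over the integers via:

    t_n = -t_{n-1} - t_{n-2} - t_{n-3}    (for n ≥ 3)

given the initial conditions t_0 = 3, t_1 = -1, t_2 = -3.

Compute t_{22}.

-3

t_3 = -1·-3 + -1·-1 + -1·3 = 1
t_4 = -1·1 + -1·-3 + -1·-1 = 3
t_5 = -1·3 + -1·1 + -1·-3 = -1
t_6 = -1·-1 + -1·3 + -1·1 = -3
(t_4, t_5, t_6) = (3, -1, -3) = (t_0, t_1, t_2), so the sequence has period 4.
22 ≡ 2 (mod 4), hence t_22 = t_2 = -3.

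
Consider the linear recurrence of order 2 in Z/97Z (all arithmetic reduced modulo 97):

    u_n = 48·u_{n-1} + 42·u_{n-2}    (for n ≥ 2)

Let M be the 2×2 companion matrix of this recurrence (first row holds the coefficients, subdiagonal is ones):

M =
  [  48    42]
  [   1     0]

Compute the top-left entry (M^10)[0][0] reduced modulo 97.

68

(M^10)[0][0] is the top entry after applying M 10 times to the unit state (1, 0). Equivalently it is h_{11} for the auxiliary sequence (h_n) obeying the same recurrence with h_1 = 1 and h_i = 0 for 0 ≤ i < 1:
h_2 = 48·1 + 42·0 = 48
h_3 = 48·48 + 42·1 = 18
h_4 = 48·18 + 42·48 = 67
h_5 = 48·67 + 42·18 = 92
h_6 = 48·92 + 42·67 = 52
h_7 = 48·52 + 42·92 = 55
h_8 = 48·55 + 42·52 = 71
h_9 = 48·71 + 42·55 = 92
h_10 = 48·92 + 42·71 = 26
h_11 = 48·26 + 42·92 = 68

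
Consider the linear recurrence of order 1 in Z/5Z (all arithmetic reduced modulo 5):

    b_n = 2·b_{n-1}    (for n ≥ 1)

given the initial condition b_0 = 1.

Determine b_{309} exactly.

2

b_1 = 2·1 = 2
b_2 = 2·2 = 4
b_3 = 2·4 = 3
b_4 = 2·3 = 1
(b_4) = (1) = (b_0), so the sequence has period 4.
309 ≡ 1 (mod 4), hence b_309 = b_1 = 2.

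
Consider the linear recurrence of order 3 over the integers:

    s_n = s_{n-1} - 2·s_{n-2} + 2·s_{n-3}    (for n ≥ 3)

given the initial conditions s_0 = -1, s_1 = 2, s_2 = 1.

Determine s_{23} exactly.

s_3 = 1·1 + -2·2 + 2·-1 = -5
s_4 = 1·-5 + -2·1 + 2·2 = -3
s_5 = 1·-3 + -2·-5 + 2·1 = 9
s_6 = 1·9 + -2·-3 + 2·-5 = 5
s_7 = 1·5 + -2·9 + 2·-3 = -19
s_8 = 1·-19 + -2·5 + 2·9 = -11
s_9 = 1·-11 + -2·-19 + 2·5 = 37
s_10 = 1·37 + -2·-11 + 2·-19 = 21
s_11 = 1·21 + -2·37 + 2·-11 = -75
s_12 = 1·-75 + -2·21 + 2·37 = -43
s_13 = 1·-43 + -2·-75 + 2·21 = 149
s_14 = 1·149 + -2·-43 + 2·-75 = 85
s_15 = 1·85 + -2·149 + 2·-43 = -299
s_16 = 1·-299 + -2·85 + 2·149 = -171
s_17 = 1·-171 + -2·-299 + 2·85 = 597
s_18 = 1·597 + -2·-171 + 2·-299 = 341
s_19 = 1·341 + -2·597 + 2·-171 = -1195
s_20 = 1·-1195 + -2·341 + 2·597 = -683
s_21 = 1·-683 + -2·-1195 + 2·341 = 2389
s_22 = 1·2389 + -2·-683 + 2·-1195 = 1365
s_23 = 1·1365 + -2·2389 + 2·-683 = -4779

-4779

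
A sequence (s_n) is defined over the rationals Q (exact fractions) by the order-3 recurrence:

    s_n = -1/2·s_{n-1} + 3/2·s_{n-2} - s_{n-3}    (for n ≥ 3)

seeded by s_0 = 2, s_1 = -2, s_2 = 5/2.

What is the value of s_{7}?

-3021/64

s_3 = -1/2·5/2 + 3/2·-2 + -1·2 = -25/4
s_4 = -1/2·-25/4 + 3/2·5/2 + -1·-2 = 71/8
s_5 = -1/2·71/8 + 3/2·-25/4 + -1·5/2 = -261/16
s_6 = -1/2·-261/16 + 3/2·71/8 + -1·-25/4 = 887/32
s_7 = -1/2·887/32 + 3/2·-261/16 + -1·71/8 = -3021/64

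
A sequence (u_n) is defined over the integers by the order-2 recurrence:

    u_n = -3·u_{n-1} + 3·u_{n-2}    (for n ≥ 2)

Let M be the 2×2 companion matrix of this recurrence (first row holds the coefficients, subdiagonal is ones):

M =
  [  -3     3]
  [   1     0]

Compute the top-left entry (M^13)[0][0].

-27663363

(M^13)[0][0] is the top entry after applying M 13 times to the unit state (1, 0). Equivalently it is h_{14} for the auxiliary sequence (h_n) obeying the same recurrence with h_1 = 1 and h_i = 0 for 0 ≤ i < 1:
h_2 = -3·1 + 3·0 = -3
h_3 = -3·-3 + 3·1 = 12
h_4 = -3·12 + 3·-3 = -45
h_5 = -3·-45 + 3·12 = 171
h_6 = -3·171 + 3·-45 = -648
h_7 = -3·-648 + 3·171 = 2457
h_8 = -3·2457 + 3·-648 = -9315
h_9 = -3·-9315 + 3·2457 = 35316
h_10 = -3·35316 + 3·-9315 = -133893
h_11 = -3·-133893 + 3·35316 = 507627
h_12 = -3·507627 + 3·-133893 = -1924560
h_13 = -3·-1924560 + 3·507627 = 7296561
h_14 = -3·7296561 + 3·-1924560 = -27663363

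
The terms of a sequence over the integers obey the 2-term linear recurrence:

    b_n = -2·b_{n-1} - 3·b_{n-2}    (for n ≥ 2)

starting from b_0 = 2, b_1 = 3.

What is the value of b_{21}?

266775

b_2 = -2·3 + -3·2 = -12
b_3 = -2·-12 + -3·3 = 15
b_4 = -2·15 + -3·-12 = 6
b_5 = -2·6 + -3·15 = -57
b_6 = -2·-57 + -3·6 = 96
b_7 = -2·96 + -3·-57 = -21
b_8 = -2·-21 + -3·96 = -246
b_9 = -2·-246 + -3·-21 = 555
b_10 = -2·555 + -3·-246 = -372
b_11 = -2·-372 + -3·555 = -921
b_12 = -2·-921 + -3·-372 = 2958
b_13 = -2·2958 + -3·-921 = -3153
b_14 = -2·-3153 + -3·2958 = -2568
b_15 = -2·-2568 + -3·-3153 = 14595
b_16 = -2·14595 + -3·-2568 = -21486
b_17 = -2·-21486 + -3·14595 = -813
b_18 = -2·-813 + -3·-21486 = 66084
b_19 = -2·66084 + -3·-813 = -129729
b_20 = -2·-129729 + -3·66084 = 61206
b_21 = -2·61206 + -3·-129729 = 266775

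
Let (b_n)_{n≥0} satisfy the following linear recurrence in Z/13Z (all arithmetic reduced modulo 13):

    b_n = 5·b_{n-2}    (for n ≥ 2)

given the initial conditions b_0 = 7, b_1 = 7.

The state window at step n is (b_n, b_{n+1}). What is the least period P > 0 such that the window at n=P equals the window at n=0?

n=0: window = (7, 7)
n=1: window = (7, 9)
n=2: window = (9, 9)
n=3: window = (9, 6)
n=4: window = (6, 6)
n=5: window = (6, 4)
n=6: window = (4, 4)
n=7: window = (4, 7)
n=8: window = (7, 7)
window at n=8 equals window at n=0 → period = 8

8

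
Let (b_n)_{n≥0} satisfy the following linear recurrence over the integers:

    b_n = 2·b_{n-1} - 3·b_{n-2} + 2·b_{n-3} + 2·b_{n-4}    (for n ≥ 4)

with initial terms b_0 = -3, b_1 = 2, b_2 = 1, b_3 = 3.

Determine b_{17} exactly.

b_4 = 2·3 + -3·1 + 2·2 + 2·-3 = 1
b_5 = 2·1 + -3·3 + 2·1 + 2·2 = -1
b_6 = 2·-1 + -3·1 + 2·3 + 2·1 = 3
b_7 = 2·3 + -3·-1 + 2·1 + 2·3 = 17
b_8 = 2·17 + -3·3 + 2·-1 + 2·1 = 25
b_9 = 2·25 + -3·17 + 2·3 + 2·-1 = 3
b_10 = 2·3 + -3·25 + 2·17 + 2·3 = -29
b_11 = 2·-29 + -3·3 + 2·25 + 2·17 = 17
b_12 = 2·17 + -3·-29 + 2·3 + 2·25 = 177
b_13 = 2·177 + -3·17 + 2·-29 + 2·3 = 251
b_14 = 2·251 + -3·177 + 2·17 + 2·-29 = -53
b_15 = 2·-53 + -3·251 + 2·177 + 2·17 = -471
b_16 = 2·-471 + -3·-53 + 2·251 + 2·177 = 73
b_17 = 2·73 + -3·-471 + 2·-53 + 2·251 = 1955

1955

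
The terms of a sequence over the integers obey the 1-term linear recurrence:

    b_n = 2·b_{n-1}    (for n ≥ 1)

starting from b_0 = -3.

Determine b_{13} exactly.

b_1 = 2·-3 = -6
b_2 = 2·-6 = -12
b_3 = 2·-12 = -24
b_4 = 2·-24 = -48
b_5 = 2·-48 = -96
b_6 = 2·-96 = -192
b_7 = 2·-192 = -384
b_8 = 2·-384 = -768
b_9 = 2·-768 = -1536
b_10 = 2·-1536 = -3072
b_11 = 2·-3072 = -6144
b_12 = 2·-6144 = -12288
b_13 = 2·-12288 = -24576

-24576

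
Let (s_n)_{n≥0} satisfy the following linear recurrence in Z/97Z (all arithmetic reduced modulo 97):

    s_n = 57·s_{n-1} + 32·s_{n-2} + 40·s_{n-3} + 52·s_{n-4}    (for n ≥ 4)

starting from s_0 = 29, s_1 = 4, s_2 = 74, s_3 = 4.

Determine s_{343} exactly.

s_4 = 57·4 + 32·74 + 40·4 + 52·29 = 93
s_5 = 57·93 + 32·4 + 40·74 + 52·4 = 61
s_6 = 57·61 + 32·93 + 40·4 + 52·74 = 82
s_7 = 57·82 + 32·61 + 40·93 + 52·4 = 78
s_8 = 57·78 + 32·82 + 40·61 + 52·93 = 87
s_9 = 57·87 + 32·78 + 40·82 + 52·61 = 36
Continuing the recurrence:
  s_10 = 95;  s_11 = 38;  s_12 = 15;  s_13 = 80;  s_14 = 54;  s_15 = 66
  s_16 = 61;  s_17 = 75;  s_18 = 35;  s_19 = 82;  s_20 = 35;  s_21 = 25
  s_22 = 79;  s_23 = 6;  s_24 = 64;  s_25 = 55;  s_26 = 25;  s_27 = 43
  s_28 = 49;  s_29 = 75;  s_30 = 36;  s_31 = 15;  s_32 = 86;  s_33 = 52
  s_34 = 40;  s_35 = 16;  s_36 = 14;  s_37 = 85;  s_38 = 59;  s_39 = 6
  s_40 = 53;  s_41 = 2;  s_42 = 74;  s_43 = 21;  s_44 = 96;  s_45 = 90
  s_46 = 86;  s_47 = 7;  s_48 = 6;  s_49 = 53;  s_50 = 11;  s_51 = 17
  s_52 = 67;  s_53 = 90;  s_54 = 87;  s_55 = 54;  s_56 = 45;  s_57 = 37
  s_58 = 48;  s_59 = 89;  s_60 = 50;  s_61 = 36;  s_62 = 8;  s_63 = 88
  s_64 = 0;  s_65 = 61;  s_66 = 41;  s_67 = 38;  s_68 = 1;  s_69 = 71
  s_70 = 68;  s_71 = 16;  s_72 = 63;  s_73 = 39;  s_74 = 73;  s_75 = 31
  s_76 = 15;  s_77 = 5;  s_78 = 78;  s_79 = 28;  s_80 = 28;  s_81 = 52
  s_82 = 15;  s_83 = 51;  s_84 = 36;  s_85 = 4;  s_86 = 29;  s_87 = 53
  s_88 = 64;  s_89 = 19;  s_90 = 66;  s_91 = 83;  s_92 = 67;  s_93 = 15
  s_94 = 51;  s_95 = 4;  s_96 = 27;  s_97 = 25;  s_98 = 57;  s_99 = 2
  s_100 = 74;  s_101 = 5;  s_102 = 71;  s_103 = 93;  s_104 = 78;  s_105 = 46
  s_106 = 17;  s_107 = 18;  s_108 = 94;  s_109 = 82;  s_110 = 71;  s_111 = 18
  s_112 = 20;  s_113 = 90;  s_114 = 94;  s_115 = 80;  s_116 = 83;  s_117 = 17
  s_118 = 73;  s_119 = 60;  s_120 = 82;  s_121 = 19;  s_122 = 9;  s_123 = 52
  s_124 = 31;  s_125 = 26;  s_126 = 75;  s_127 = 30;  s_128 = 69;  s_129 = 30
  s_130 = 94;  s_131 = 65;  s_132 = 55;  s_133 = 59;  s_134 = 1;  s_135 = 56
  s_136 = 5;  s_137 = 44;  s_138 = 13;  s_139 = 23;  s_140 = 61;  s_141 = 37
  s_142 = 31;  s_143 = 88;  s_144 = 87;  s_145 = 75;  s_146 = 66;  s_147 = 56
  s_148 = 24;  s_149 = 0;  s_150 = 38;  s_151 = 24;  s_152 = 49;  s_153 = 37
  s_154 = 17;  s_155 = 26;  s_156 = 40;  s_157 = 90;  s_158 = 89;  s_159 = 41
  s_160 = 1;  s_161 = 6;  s_162 = 46;  s_163 = 39;  s_164 = 10;  s_165 = 90
  s_166 = 90;  s_167 = 59;  s_168 = 81;  s_169 = 41;  s_170 = 38;  s_171 = 86
  s_172 = 39;  s_173 = 91;  s_174 = 17;  s_175 = 19;  s_176 = 20;  s_177 = 79
  s_178 = 94;  s_179 = 71;  s_180 = 3;  s_181 = 29;  s_182 = 68;  s_183 = 80
  s_184 = 1;  s_185 = 55;  s_186 = 9;  s_187 = 71;  s_188 = 88;  s_189 = 32
  s_190 = 91;  s_191 = 37;  s_192 = 13;  s_193 = 51;  s_194 = 29;  s_195 = 6
  s_196 = 9;  s_197 = 55;  s_198 = 30;  s_199 = 68;  s_200 = 35;  s_201 = 83
  s_202 = 43;  s_203 = 52;  s_204 = 71;  s_205 = 10;  s_206 = 77;  s_207 = 68
  s_208 = 53;  s_209 = 67;  s_210 = 17;  s_211 = 39;  s_212 = 55;  s_213 = 11
  s_214 = 78;  s_215 = 5;  s_216 = 67;  s_217 = 8;  s_218 = 66;  s_219 = 71
  s_220 = 69;  s_221 = 46;  s_222 = 44;  s_223 = 53;  s_224 = 60;  s_225 = 53
  s_226 = 37;  s_227 = 37;  s_228 = 94;  s_229 = 11;  s_230 = 55;  s_231 = 53
  s_232 = 21;  s_233 = 39;  s_234 = 18;  s_235 = 50;  s_236 = 64;  s_237 = 42
  s_238 = 6;  s_239 = 56;  s_240 = 50;  s_241 = 82;  s_242 = 96;  s_243 = 10
  s_244 = 16;  s_245 = 24;  s_246 = 94;  s_247 = 11;  s_248 = 92;  s_249 = 31
  s_250 = 48;  s_251 = 26;  s_252 = 21;  s_253 = 32;  s_254 = 18;  s_255 = 71
  s_256 = 11;  s_257 = 45;  s_258 = 0;  s_259 = 43;  s_260 = 70;  s_261 = 43
  s_262 = 9;  s_263 = 38;  s_264 = 54;  s_265 = 3;  s_266 = 7;  s_267 = 72
  s_268 = 78;  s_269 = 8;  s_270 = 85;  s_271 = 34;  s_272 = 13;  s_273 = 19
  s_274 = 4;  s_275 = 20;  s_276 = 85;  s_277 = 37;  s_278 = 17;  s_279 = 94
  s_280 = 65;  s_281 = 5;  s_282 = 25;  s_283 = 52;  s_284 = 69;  s_285 = 67
  s_286 = 95;  s_287 = 25;  s_288 = 63;  s_289 = 35;  s_290 = 57;  s_291 = 41
  s_292 = 10;  s_293 = 65;  s_294 = 93;  s_295 = 19;  s_296 = 1;  s_297 = 5
  s_298 = 93;  s_299 = 87;  s_300 = 39;  s_301 = 63;  s_302 = 60;  s_303 = 74
  s_304 = 16;  s_305 = 32;  s_306 = 74;  s_307 = 30;  s_308 = 79;  s_309 = 96
  s_310 = 50;  s_311 = 69;  s_312 = 95;  s_313 = 65;  s_314 = 77;  s_315 = 83
  s_316 = 88;  s_317 = 67;  s_318 = 88;  s_319 = 58;  s_320 = 89;  s_321 = 62
  s_322 = 86;  s_323 = 76;  s_324 = 30;  s_325 = 39;  s_326 = 25;  s_327 = 65
  s_328 = 59;  s_329 = 32;  s_330 = 46;  s_331 = 74;  s_332 = 47;  s_333 = 15
  s_334 = 48;  s_335 = 20;  s_336 = 94;  s_337 = 65;  s_338 = 18;  s_339 = 49
  s_340 = 90;  s_341 = 31
s_342 = 57·31 + 32·90 + 40·49 + 52·18 = 74
s_343 = 57·74 + 32·31 + 40·90 + 52·49 = 9

9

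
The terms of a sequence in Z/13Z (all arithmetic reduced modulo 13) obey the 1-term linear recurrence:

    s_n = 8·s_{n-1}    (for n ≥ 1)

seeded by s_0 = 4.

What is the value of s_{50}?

9

s_1 = 8·4 = 6
s_2 = 8·6 = 9
s_3 = 8·9 = 7
s_4 = 8·7 = 4
(s_4) = (4) = (s_0), so the sequence has period 4.
50 ≡ 2 (mod 4), hence s_50 = s_2 = 9.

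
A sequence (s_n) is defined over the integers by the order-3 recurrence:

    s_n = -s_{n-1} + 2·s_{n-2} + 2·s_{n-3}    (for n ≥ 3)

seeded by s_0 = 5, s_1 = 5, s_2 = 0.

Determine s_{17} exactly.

3830

s_3 = -1·0 + 2·5 + 2·5 = 20
s_4 = -1·20 + 2·0 + 2·5 = -10
s_5 = -1·-10 + 2·20 + 2·0 = 50
s_6 = -1·50 + 2·-10 + 2·20 = -30
s_7 = -1·-30 + 2·50 + 2·-10 = 110
s_8 = -1·110 + 2·-30 + 2·50 = -70
s_9 = -1·-70 + 2·110 + 2·-30 = 230
s_10 = -1·230 + 2·-70 + 2·110 = -150
s_11 = -1·-150 + 2·230 + 2·-70 = 470
s_12 = -1·470 + 2·-150 + 2·230 = -310
s_13 = -1·-310 + 2·470 + 2·-150 = 950
s_14 = -1·950 + 2·-310 + 2·470 = -630
s_15 = -1·-630 + 2·950 + 2·-310 = 1910
s_16 = -1·1910 + 2·-630 + 2·950 = -1270
s_17 = -1·-1270 + 2·1910 + 2·-630 = 3830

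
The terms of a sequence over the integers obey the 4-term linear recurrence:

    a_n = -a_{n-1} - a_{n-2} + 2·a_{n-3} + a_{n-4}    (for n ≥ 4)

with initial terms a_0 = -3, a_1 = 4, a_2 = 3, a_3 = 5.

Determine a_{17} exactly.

1009

a_4 = -1·5 + -1·3 + 2·4 + 1·-3 = -3
a_5 = -1·-3 + -1·5 + 2·3 + 1·4 = 8
a_6 = -1·8 + -1·-3 + 2·5 + 1·3 = 8
a_7 = -1·8 + -1·8 + 2·-3 + 1·5 = -17
a_8 = -1·-17 + -1·8 + 2·8 + 1·-3 = 22
a_9 = -1·22 + -1·-17 + 2·8 + 1·8 = 19
a_10 = -1·19 + -1·22 + 2·-17 + 1·8 = -67
a_11 = -1·-67 + -1·19 + 2·22 + 1·-17 = 75
a_12 = -1·75 + -1·-67 + 2·19 + 1·22 = 52
a_13 = -1·52 + -1·75 + 2·-67 + 1·19 = -242
a_14 = -1·-242 + -1·52 + 2·75 + 1·-67 = 273
a_15 = -1·273 + -1·-242 + 2·52 + 1·75 = 148
a_16 = -1·148 + -1·273 + 2·-242 + 1·52 = -853
a_17 = -1·-853 + -1·148 + 2·273 + 1·-242 = 1009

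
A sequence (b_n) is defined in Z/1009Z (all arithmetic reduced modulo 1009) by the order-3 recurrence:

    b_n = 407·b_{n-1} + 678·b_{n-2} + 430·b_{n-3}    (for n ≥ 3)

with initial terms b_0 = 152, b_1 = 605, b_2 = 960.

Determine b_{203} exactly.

b_3 = 407·960 + 678·605 + 430·152 = 548
b_4 = 407·548 + 678·960 + 430·605 = 959
b_5 = 407·959 + 678·548 + 430·960 = 181
b_6 = 407·181 + 678·959 + 430·548 = 959
b_7 = 407·959 + 678·181 + 430·959 = 148
b_8 = 407·148 + 678·959 + 430·181 = 239
Continuing the recurrence:
  b_9 = 551;  b_10 = 934;  b_11 = 854;  b_12 = 906;  b_13 = 341;  b_14 = 285
  b_15 = 203;  b_16 = 719;  b_17 = 894;  b_18 = 260;  b_19 = 14;  b_20 = 349
  b_21 = 995;  b_22 = 838;  b_23 = 351;  b_24 = 719;  b_25 = 4;  b_26 = 334
  b_27 = 833;  b_28 = 145;  b_29 = 569;  b_30 = 954;  b_31 = 958;  b_32 = 967
  b_33 = 353;  b_34 = 437;  b_35 = 578;  b_36 = 229;  b_37 = 1003;  b_38 = 787
  b_39 = 12;  b_40 = 111;  b_41 = 231;  b_42 = 887;  b_43 = 317;  b_44 = 337
  b_45 = 961;  b_46 = 182;  b_47 = 784;  b_48 = 82;  b_49 = 453;  b_50 = 948
  b_51 = 741;  b_52 = 969;  b_53 = 793;  b_54 = 789;  b_55 = 71;  b_56 = 765
  b_57 = 535;  b_58 = 105;  b_59 = 872;  b_60 = 294;  b_61 = 283;  b_62 = 326
  b_63 = 962;  b_64 = 709;  b_65 = 340;  b_66 = 535;  b_67 = 421;  b_68 = 211
  b_69 = 1;  b_70 = 606;  b_71 = 35;  b_72 = 754;  b_73 = 923;  b_74 = 886
  b_75 = 934;  b_76 = 451;  b_77 = 106;  b_78 = 853;  b_79 = 506;  b_80 = 458
  b_81 = 272;  b_82 = 111;  b_83 = 735;  b_84 = 989;  b_85 = 123;  b_86 = 410
  b_87 = 513;  b_88 = 855;  b_89 = 323;  b_90 = 434;  b_91 = 478;  b_92 = 90
  b_93 = 456;  b_94 = 120;  b_95 = 171;  b_96 = 950;  b_97 = 247;  b_98 = 869
  b_99 = 360;  b_100 = 406;  b_101 = 8;  b_102 = 463;  b_103 = 160;  b_104 = 63
  b_105 = 241;  b_106 = 738;  b_107 = 480;  b_108 = 226;  b_109 = 210;  b_110 = 129
  b_111 = 462;  b_112 = 538;  b_113 = 434;  b_114 = 465;  b_115 = 475;  b_116 = 14
  b_117 = 1000;  b_118 = 207;  b_119 = 420;  b_120 = 680;  b_121 = 734;  b_122 = 999
  b_123 = 980;  b_124 = 391;  b_125 = 978;  b_126 = 878;  b_127 = 967;  b_128 = 829
  b_129 = 347;  b_130 = 120;  b_131 = 870;  b_132 = 449;  b_133 = 859;  b_134 = 973
  b_135 = 34;  b_136 = 605;  b_137 = 548;  b_138 = 68;  b_139 = 493;  b_140 = 93
  b_141 = 772;  b_142 = 1001;  b_143 = 155;  b_144 = 147;  b_145 = 39;  b_146 = 569
  b_147 = 373;  b_148 = 422;  b_149 = 351;  b_150 = 107;  b_151 = 865;  b_152 = 401
  b_153 = 595;  b_154 = 91;  b_155 = 414;  b_156 = 717;  b_157 = 187;  b_158 = 658
  b_159 = 638;  b_160 = 189;  b_161 = 362;  b_162 = 920;  b_163 = 900;  b_164 = 505
  b_165 = 535;  b_166 = 693;  b_167 = 245;  b_168 = 491;  b_169 = 15;  b_170 = 393
  b_171 = 858;  b_172 = 566;  b_173 = 328;  b_174 = 282;  b_175 = 363;  b_176 = 702
  b_177 = 265;  b_178 = 304;  b_179 = 867;  b_180 = 937;  b_181 = 95;  b_182 = 428
  b_183 = 801;  b_184 = 182;  b_185 = 46;  b_186 = 210;  b_187 = 181;  b_188 = 730
  b_189 = 583;  b_190 = 833;  b_191 = 863;  b_192 = 301;  b_193 = 307;  b_194 = 880
  b_195 = 535;  b_196 = 962;  b_197 = 566;  b_198 = 730;  b_199 = 762;  b_200 = 103
  b_201 = 681
b_202 = 407·681 + 678·103 + 430·762 = 649
b_203 = 407·649 + 678·681 + 430·103 = 284

284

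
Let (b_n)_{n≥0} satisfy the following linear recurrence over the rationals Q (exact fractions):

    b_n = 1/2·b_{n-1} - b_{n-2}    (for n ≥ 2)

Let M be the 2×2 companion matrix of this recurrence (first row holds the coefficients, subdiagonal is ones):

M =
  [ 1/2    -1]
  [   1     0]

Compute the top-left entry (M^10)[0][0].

(M^10)[0][0] is the top entry after applying M 10 times to the unit state (1, 0). Equivalently it is h_{11} for the auxiliary sequence (h_n) obeying the same recurrence with h_1 = 1 and h_i = 0 for 0 ≤ i < 1:
h_2 = 1/2·1 + -1·0 = 1/2
h_3 = 1/2·1/2 + -1·1 = -3/4
h_4 = 1/2·-3/4 + -1·1/2 = -7/8
h_5 = 1/2·-7/8 + -1·-3/4 = 5/16
h_6 = 1/2·5/16 + -1·-7/8 = 33/32
h_7 = 1/2·33/32 + -1·5/16 = 13/64
h_8 = 1/2·13/64 + -1·33/32 = -119/128
h_9 = 1/2·-119/128 + -1·13/64 = -171/256
h_10 = 1/2·-171/256 + -1·-119/128 = 305/512
h_11 = 1/2·305/512 + -1·-171/256 = 989/1024

989/1024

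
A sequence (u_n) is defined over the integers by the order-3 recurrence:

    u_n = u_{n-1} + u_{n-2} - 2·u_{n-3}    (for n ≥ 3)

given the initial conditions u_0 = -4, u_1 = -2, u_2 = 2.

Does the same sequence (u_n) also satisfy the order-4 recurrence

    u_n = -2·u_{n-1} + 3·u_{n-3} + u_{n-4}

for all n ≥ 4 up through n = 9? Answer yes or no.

no

Terms u_0..u_9: -4, -2, 2, 8, 14, 18, 16, 6, -14, -40
n=4: candidate gives -26, actual u_4 = 14 ✗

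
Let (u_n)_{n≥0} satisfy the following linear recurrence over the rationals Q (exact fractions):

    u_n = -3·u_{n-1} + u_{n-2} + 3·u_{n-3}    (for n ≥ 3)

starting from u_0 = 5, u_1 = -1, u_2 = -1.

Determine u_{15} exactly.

u_3 = -3·-1 + 1·-1 + 3·5 = 17
u_4 = -3·17 + 1·-1 + 3·-1 = -55
u_5 = -3·-55 + 1·17 + 3·-1 = 179
u_6 = -3·179 + 1·-55 + 3·17 = -541
u_7 = -3·-541 + 1·179 + 3·-55 = 1637
u_8 = -3·1637 + 1·-541 + 3·179 = -4915
u_9 = -3·-4915 + 1·1637 + 3·-541 = 14759
u_10 = -3·14759 + 1·-4915 + 3·1637 = -44281
u_11 = -3·-44281 + 1·14759 + 3·-4915 = 132857
u_12 = -3·132857 + 1·-44281 + 3·14759 = -398575
u_13 = -3·-398575 + 1·132857 + 3·-44281 = 1195739
u_14 = -3·1195739 + 1·-398575 + 3·132857 = -3587221
u_15 = -3·-3587221 + 1·1195739 + 3·-398575 = 10761677

10761677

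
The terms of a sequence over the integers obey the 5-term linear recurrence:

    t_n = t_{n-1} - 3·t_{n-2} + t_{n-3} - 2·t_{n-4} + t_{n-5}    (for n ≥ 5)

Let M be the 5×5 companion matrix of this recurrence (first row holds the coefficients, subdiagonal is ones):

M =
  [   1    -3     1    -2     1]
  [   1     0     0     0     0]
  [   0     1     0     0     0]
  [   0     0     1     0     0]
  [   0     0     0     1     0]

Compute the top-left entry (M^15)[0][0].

685

(M^15)[0][0] is the top entry after applying M 15 times to the unit state (1, 0, 0, 0, 0). Equivalently it is h_{19} for the auxiliary sequence (h_n) obeying the same recurrence with h_4 = 1 and h_i = 0 for 0 ≤ i < 4:
h_5 = 1·1 + -3·0 + 1·0 + -2·0 + 1·0 = 1
h_6 = 1·1 + -3·1 + 1·0 + -2·0 + 1·0 = -2
h_7 = 1·-2 + -3·1 + 1·1 + -2·0 + 1·0 = -4
h_8 = 1·-4 + -3·-2 + 1·1 + -2·1 + 1·0 = 1
h_9 = 1·1 + -3·-4 + 1·-2 + -2·1 + 1·1 = 10
h_10 = 1·10 + -3·1 + 1·-4 + -2·-2 + 1·1 = 8
h_11 = 1·8 + -3·10 + 1·1 + -2·-4 + 1·-2 = -15
h_12 = 1·-15 + -3·8 + 1·10 + -2·1 + 1·-4 = -35
h_13 = 1·-35 + -3·-15 + 1·8 + -2·10 + 1·1 = -1
h_14 = 1·-1 + -3·-35 + 1·-15 + -2·8 + 1·10 = 83
h_15 = 1·83 + -3·-1 + 1·-35 + -2·-15 + 1·8 = 89
h_16 = 1·89 + -3·83 + 1·-1 + -2·-35 + 1·-15 = -106
h_17 = 1·-106 + -3·89 + 1·83 + -2·-1 + 1·-35 = -323
h_18 = 1·-323 + -3·-106 + 1·89 + -2·83 + 1·-1 = -83
h_19 = 1·-83 + -3·-323 + 1·-106 + -2·89 + 1·83 = 685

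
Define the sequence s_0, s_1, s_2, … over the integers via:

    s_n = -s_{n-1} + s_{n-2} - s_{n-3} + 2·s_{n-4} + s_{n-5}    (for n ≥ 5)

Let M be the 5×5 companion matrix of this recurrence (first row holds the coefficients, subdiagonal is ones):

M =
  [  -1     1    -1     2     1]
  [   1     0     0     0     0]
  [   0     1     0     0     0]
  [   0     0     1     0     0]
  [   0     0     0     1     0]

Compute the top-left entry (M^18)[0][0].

106330

(M^18)[0][0] is the top entry after applying M 18 times to the unit state (1, 0, 0, 0, 0). Equivalently it is h_{22} for the auxiliary sequence (h_n) obeying the same recurrence with h_4 = 1 and h_i = 0 for 0 ≤ i < 4:
h_5 = -1·1 + 1·0 + -1·0 + 2·0 + 1·0 = -1
h_6 = -1·-1 + 1·1 + -1·0 + 2·0 + 1·0 = 2
h_7 = -1·2 + 1·-1 + -1·1 + 2·0 + 1·0 = -4
h_8 = -1·-4 + 1·2 + -1·-1 + 2·1 + 1·0 = 9
h_9 = -1·9 + 1·-4 + -1·2 + 2·-1 + 1·1 = -16
h_10 = -1·-16 + 1·9 + -1·-4 + 2·2 + 1·-1 = 32
h_11 = -1·32 + 1·-16 + -1·9 + 2·-4 + 1·2 = -63
h_12 = -1·-63 + 1·32 + -1·-16 + 2·9 + 1·-4 = 125
h_13 = -1·125 + 1·-63 + -1·32 + 2·-16 + 1·9 = -243
h_14 = -1·-243 + 1·125 + -1·-63 + 2·32 + 1·-16 = 479
h_15 = -1·479 + 1·-243 + -1·125 + 2·-63 + 1·32 = -941
h_16 = -1·-941 + 1·479 + -1·-243 + 2·125 + 1·-63 = 1850
h_17 = -1·1850 + 1·-941 + -1·479 + 2·-243 + 1·125 = -3631
h_18 = -1·-3631 + 1·1850 + -1·-941 + 2·479 + 1·-243 = 7137
h_19 = -1·7137 + 1·-3631 + -1·1850 + 2·-941 + 1·479 = -14021
h_20 = -1·-14021 + 1·7137 + -1·-3631 + 2·1850 + 1·-941 = 27548
h_21 = -1·27548 + 1·-14021 + -1·7137 + 2·-3631 + 1·1850 = -54118
h_22 = -1·-54118 + 1·27548 + -1·-14021 + 2·7137 + 1·-3631 = 106330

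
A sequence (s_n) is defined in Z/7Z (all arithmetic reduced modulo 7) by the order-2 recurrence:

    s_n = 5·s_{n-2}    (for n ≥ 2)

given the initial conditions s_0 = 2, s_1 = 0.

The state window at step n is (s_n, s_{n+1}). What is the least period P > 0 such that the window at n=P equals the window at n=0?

12

n=0: window = (2, 0)
n=1: window = (0, 3)
n=2: window = (3, 0)
n=3: window = (0, 1)
n=4: window = (1, 0)
n=5: window = (0, 5)
n=6: window = (5, 0)
n=7: window = (0, 4)
n=8: window = (4, 0)
n=9: window = (0, 6)
n=10: window = (6, 0)
n=11: window = (0, 2)
n=12: window = (2, 0)
window at n=12 equals window at n=0 → period = 12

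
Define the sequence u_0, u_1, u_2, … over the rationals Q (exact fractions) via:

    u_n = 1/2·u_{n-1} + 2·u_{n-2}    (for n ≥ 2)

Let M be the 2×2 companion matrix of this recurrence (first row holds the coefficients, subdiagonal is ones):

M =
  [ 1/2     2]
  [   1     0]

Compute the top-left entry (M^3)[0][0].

(M^3)[0][0] is the top entry after applying M 3 times to the unit state (1, 0). Equivalently it is h_{4} for the auxiliary sequence (h_n) obeying the same recurrence with h_1 = 1 and h_i = 0 for 0 ≤ i < 1:
h_2 = 1/2·1 + 2·0 = 1/2
h_3 = 1/2·1/2 + 2·1 = 9/4
h_4 = 1/2·9/4 + 2·1/2 = 17/8

17/8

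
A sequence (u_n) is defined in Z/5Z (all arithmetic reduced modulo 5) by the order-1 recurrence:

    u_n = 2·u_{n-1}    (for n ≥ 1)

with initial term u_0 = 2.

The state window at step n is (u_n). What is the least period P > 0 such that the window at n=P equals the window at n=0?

4

n=0: window = (2)
n=1: window = (4)
n=2: window = (3)
n=3: window = (1)
n=4: window = (2)
window at n=4 equals window at n=0 → period = 4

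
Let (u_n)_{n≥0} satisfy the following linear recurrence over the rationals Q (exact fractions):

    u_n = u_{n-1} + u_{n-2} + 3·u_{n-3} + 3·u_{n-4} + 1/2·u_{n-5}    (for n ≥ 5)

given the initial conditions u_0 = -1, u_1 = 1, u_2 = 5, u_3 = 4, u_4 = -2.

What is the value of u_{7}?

73

u_5 = 1·-2 + 1·4 + 3·5 + 3·1 + 1/2·-1 = 39/2
u_6 = 1·39/2 + 1·-2 + 3·4 + 3·5 + 1/2·1 = 45
u_7 = 1·45 + 1·39/2 + 3·-2 + 3·4 + 1/2·5 = 73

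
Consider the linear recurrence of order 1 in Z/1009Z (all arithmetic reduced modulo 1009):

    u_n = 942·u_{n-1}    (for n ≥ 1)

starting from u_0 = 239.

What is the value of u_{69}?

u_1 = 942·239 = 131
u_2 = 942·131 = 304
u_3 = 942·304 = 821
u_4 = 942·821 = 488
u_5 = 942·488 = 601
u_6 = 942·601 = 93
u_7 = 942·93 = 832
u_8 = 942·832 = 760
u_9 = 942·760 = 539
u_10 = 942·539 = 211
u_11 = 942·211 = 998
u_12 = 942·998 = 737
u_13 = 942·737 = 62
u_14 = 942·62 = 891
u_15 = 942·891 = 843
u_16 = 942·843 = 23
u_17 = 942·23 = 477
u_18 = 942·477 = 329
u_19 = 942·329 = 155
u_20 = 942·155 = 714
u_21 = 942·714 = 594
u_22 = 942·594 = 562
u_23 = 942·562 = 688
u_24 = 942·688 = 318
u_25 = 942·318 = 892
u_26 = 942·892 = 776
u_27 = 942·776 = 476
u_28 = 942·476 = 396
u_29 = 942·396 = 711
u_30 = 942·711 = 795
u_31 = 942·795 = 212
u_32 = 942·212 = 931
u_33 = 942·931 = 181
u_34 = 942·181 = 990
u_35 = 942·990 = 264
u_36 = 942·264 = 474
u_37 = 942·474 = 530
u_38 = 942·530 = 814
u_39 = 942·814 = 957
u_40 = 942·957 = 457
u_41 = 942·457 = 660
u_42 = 942·660 = 176
u_43 = 942·176 = 316
u_44 = 942·316 = 17
u_45 = 942·17 = 879
u_46 = 942·879 = 638
u_47 = 942·638 = 641
u_48 = 942·641 = 440
u_49 = 942·440 = 790
u_50 = 942·790 = 547
u_51 = 942·547 = 684
u_52 = 942·684 = 586
u_53 = 942·586 = 89
u_54 = 942·89 = 91
u_55 = 942·91 = 966
u_56 = 942·966 = 863
u_57 = 942·863 = 701
u_58 = 942·701 = 456
u_59 = 942·456 = 727
u_60 = 942·727 = 732
u_61 = 942·732 = 397
u_62 = 942·397 = 644
u_63 = 942·644 = 239
u_64 = 942·239 = 131
u_65 = 942·131 = 304
u_66 = 942·304 = 821
u_67 = 942·821 = 488
u_68 = 942·488 = 601
u_69 = 942·601 = 93

93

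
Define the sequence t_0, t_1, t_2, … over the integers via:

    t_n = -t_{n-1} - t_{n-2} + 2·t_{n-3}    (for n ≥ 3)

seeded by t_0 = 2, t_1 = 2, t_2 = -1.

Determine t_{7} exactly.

0

t_3 = -1·-1 + -1·2 + 2·2 = 3
t_4 = -1·3 + -1·-1 + 2·2 = 2
t_5 = -1·2 + -1·3 + 2·-1 = -7
t_6 = -1·-7 + -1·2 + 2·3 = 11
t_7 = -1·11 + -1·-7 + 2·2 = 0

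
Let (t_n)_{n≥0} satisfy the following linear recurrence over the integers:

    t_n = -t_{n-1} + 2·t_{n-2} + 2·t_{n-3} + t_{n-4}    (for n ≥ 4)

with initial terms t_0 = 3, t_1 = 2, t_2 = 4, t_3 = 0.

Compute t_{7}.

-19

t_4 = -1·0 + 2·4 + 2·2 + 1·3 = 15
t_5 = -1·15 + 2·0 + 2·4 + 1·2 = -5
t_6 = -1·-5 + 2·15 + 2·0 + 1·4 = 39
t_7 = -1·39 + 2·-5 + 2·15 + 1·0 = -19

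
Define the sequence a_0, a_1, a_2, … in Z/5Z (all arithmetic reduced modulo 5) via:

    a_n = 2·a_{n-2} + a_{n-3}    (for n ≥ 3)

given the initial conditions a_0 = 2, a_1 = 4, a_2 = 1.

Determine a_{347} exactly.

a_3 = 0·1 + 2·4 + 1·2 = 0
a_4 = 0·0 + 2·1 + 1·4 = 1
a_5 = 0·1 + 2·0 + 1·1 = 1
a_6 = 0·1 + 2·1 + 1·0 = 2
a_7 = 0·2 + 2·1 + 1·1 = 3
a_8 = 0·3 + 2·2 + 1·1 = 0
a_9 = 0·0 + 2·3 + 1·2 = 3
a_10 = 0·3 + 2·0 + 1·3 = 3
a_11 = 0·3 + 2·3 + 1·0 = 1
a_12 = 0·1 + 2·3 + 1·3 = 4
a_13 = 0·4 + 2·1 + 1·3 = 0
a_14 = 0·0 + 2·4 + 1·1 = 4
a_15 = 0·4 + 2·0 + 1·4 = 4
a_16 = 0·4 + 2·4 + 1·0 = 3
a_17 = 0·3 + 2·4 + 1·4 = 2
a_18 = 0·2 + 2·3 + 1·4 = 0
a_19 = 0·0 + 2·2 + 1·3 = 2
a_20 = 0·2 + 2·0 + 1·2 = 2
a_21 = 0·2 + 2·2 + 1·0 = 4
a_22 = 0·4 + 2·2 + 1·2 = 1
(a_20, a_21, a_22) = (2, 4, 1) = (a_0, a_1, a_2), so the sequence has period 20.
347 ≡ 7 (mod 20), hence a_347 = a_7 = 3.

3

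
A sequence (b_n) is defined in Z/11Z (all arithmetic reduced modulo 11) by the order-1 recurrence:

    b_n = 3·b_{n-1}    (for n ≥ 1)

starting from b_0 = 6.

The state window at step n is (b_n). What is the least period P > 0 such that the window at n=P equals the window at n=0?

5

n=0: window = (6)
n=1: window = (7)
n=2: window = (10)
n=3: window = (8)
n=4: window = (2)
n=5: window = (6)
window at n=5 equals window at n=0 → period = 5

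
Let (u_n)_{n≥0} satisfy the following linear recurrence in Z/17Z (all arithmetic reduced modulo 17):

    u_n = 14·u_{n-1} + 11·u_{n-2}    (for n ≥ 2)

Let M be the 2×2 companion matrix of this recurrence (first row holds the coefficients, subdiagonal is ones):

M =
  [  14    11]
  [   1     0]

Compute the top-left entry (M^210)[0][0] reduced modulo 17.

3

(M^210)[0][0] is the top entry after applying M 210 times to the unit state (1, 0). Equivalently it is h_{211} for the auxiliary sequence (h_n) obeying the same recurrence with h_1 = 1 and h_i = 0 for 0 ≤ i < 1:
h_2 = 14·1 + 11·0 = 14
h_3 = 14·14 + 11·1 = 3
h_4 = 14·3 + 11·14 = 9
h_5 = 14·9 + 11·3 = 6
h_6 = 14·6 + 11·9 = 13
h_7 = 14·13 + 11·6 = 10
h_8 = 14·10 + 11·13 = 11
h_9 = 14·11 + 11·10 = 9
h_10 = 14·9 + 11·11 = 9
h_11 = 14·9 + 11·9 = 4
h_12 = 14·4 + 11·9 = 2
h_13 = 14·2 + 11·4 = 4
h_14 = 14·4 + 11·2 = 10
h_15 = 14·10 + 11·4 = 14
h_16 = 14·14 + 11·10 = 0
h_17 = 14·0 + 11·14 = 1
(h_16, h_17) = (0, 1) = (h_0, h_1), so the sequence has period 16.
211 ≡ 3 (mod 16), hence h_211 = h_3 = 3.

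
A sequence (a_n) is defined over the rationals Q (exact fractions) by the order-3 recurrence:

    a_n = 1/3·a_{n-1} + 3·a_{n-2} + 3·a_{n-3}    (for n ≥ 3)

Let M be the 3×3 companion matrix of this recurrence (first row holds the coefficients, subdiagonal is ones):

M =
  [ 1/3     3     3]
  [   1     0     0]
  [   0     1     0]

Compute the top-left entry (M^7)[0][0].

309664/2187

(M^7)[0][0] is the top entry after applying M 7 times to the unit state (1, 0, 0). Equivalently it is h_{9} for the auxiliary sequence (h_n) obeying the same recurrence with h_2 = 1 and h_i = 0 for 0 ≤ i < 2:
h_3 = 1/3·1 + 3·0 + 3·0 = 1/3
h_4 = 1/3·1/3 + 3·1 + 3·0 = 28/9
h_5 = 1/3·28/9 + 3·1/3 + 3·1 = 136/27
h_6 = 1/3·136/27 + 3·28/9 + 3·1/3 = 973/81
h_7 = 1/3·973/81 + 3·136/27 + 3·28/9 = 6913/243
h_8 = 1/3·6913/243 + 3·973/81 + 3·136/27 = 44200/729
h_9 = 1/3·44200/729 + 3·6913/243 + 3·973/81 = 309664/2187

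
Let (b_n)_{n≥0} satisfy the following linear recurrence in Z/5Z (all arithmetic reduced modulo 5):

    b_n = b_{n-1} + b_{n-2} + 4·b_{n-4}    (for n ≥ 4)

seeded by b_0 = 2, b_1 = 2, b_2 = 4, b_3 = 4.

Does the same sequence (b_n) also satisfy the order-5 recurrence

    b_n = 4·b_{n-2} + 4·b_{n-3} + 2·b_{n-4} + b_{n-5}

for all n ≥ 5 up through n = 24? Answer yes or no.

Terms b_0..b_24: 2, 2, 4, 4, 1, 3, 0, 4, 3, 4, 2, 2, 1, 4, 3, 0, 2, 3, 2, 0, 0, 2, 0, 2, 2
n=5: candidate gives 3, actual b_5 = 3 ✓
n=6: candidate gives 0, actual b_6 = 0 ✓
n=7: candidate gives 3, actual b_7 = 4 ✗

no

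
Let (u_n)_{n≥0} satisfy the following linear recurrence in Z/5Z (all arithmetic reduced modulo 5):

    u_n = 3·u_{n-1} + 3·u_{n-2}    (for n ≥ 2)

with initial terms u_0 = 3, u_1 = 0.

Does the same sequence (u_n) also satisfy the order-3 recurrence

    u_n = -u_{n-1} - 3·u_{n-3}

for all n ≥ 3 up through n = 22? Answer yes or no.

yes

Terms u_0..u_22: 3, 0, 4, 2, 3, 0, 4, 2, 3, 0, 4, 2, 3, 0, 4, 2, 3, 0, 4, 2, 3, 0, 4
n=3: candidate gives 2, actual u_3 = 2 ✓
n=4: candidate gives 3, actual u_4 = 3 ✓
n=5: candidate gives 0, actual u_5 = 0 ✓
n=6: candidate gives 4, actual u_6 = 4 ✓
n=7: candidate gives 2, actual u_7 = 2 ✓
n=8: candidate gives 3, actual u_8 = 3 ✓
n=9: candidate gives 0, actual u_9 = 0 ✓
n=10: candidate gives 4, actual u_10 = 4 ✓
n=11: candidate gives 2, actual u_11 = 2 ✓
n=12: candidate gives 3, actual u_12 = 3 ✓
n=13: candidate gives 0, actual u_13 = 0 ✓
n=14: candidate gives 4, actual u_14 = 4 ✓
n=15: candidate gives 2, actual u_15 = 2 ✓
n=16: candidate gives 3, actual u_16 = 3 ✓
n=17: candidate gives 0, actual u_17 = 0 ✓
n=18: candidate gives 4, actual u_18 = 4 ✓
n=19: candidate gives 2, actual u_19 = 2 ✓
n=20: candidate gives 3, actual u_20 = 3 ✓
n=21: candidate gives 0, actual u_21 = 0 ✓
n=22: candidate gives 4, actual u_22 = 4 ✓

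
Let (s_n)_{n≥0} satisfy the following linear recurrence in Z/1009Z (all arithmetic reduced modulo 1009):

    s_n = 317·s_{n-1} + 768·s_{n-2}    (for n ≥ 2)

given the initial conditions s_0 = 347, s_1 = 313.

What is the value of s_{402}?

s_2 = 317·313 + 768·347 = 459
s_3 = 317·459 + 768·313 = 449
s_4 = 317·449 + 768·459 = 435
s_5 = 317·435 + 768·449 = 425
s_6 = 317·425 + 768·435 = 629
s_7 = 317·629 + 768·425 = 104
Continuing the recurrence:
  s_8 = 441;  s_9 = 716;  s_10 = 620;  s_11 = 777;  s_12 = 25;  s_13 = 270
  s_14 = 863;  s_15 = 647;  s_16 = 143;  s_17 = 394;  s_18 = 634;  s_19 = 79
  s_20 = 392;  s_21 = 289;  s_22 = 168;  s_23 = 760;  s_24 = 650;  s_25 = 692
  s_26 = 156;  s_27 = 733;  s_28 = 28;  s_29 = 726;  s_30 = 405;  s_31 = 842
  s_32 = 806;  s_33 = 112;  s_34 = 680;  s_35 = 894;  s_36 = 456;  s_37 = 737
  s_38 = 635;  s_39 = 471;  s_40 = 308;  s_41 = 269;  s_42 = 955;  s_43 = 791
  s_44 = 412;  s_45 = 513;  s_46 = 771;  s_47 = 703;  s_48 = 716;  s_49 = 36
  s_50 = 296;  s_51 = 400;  s_52 = 978;  s_53 = 727;  s_54 = 815;  s_55 = 410
  s_56 = 149;  s_57 = 891;  s_58 = 342;  s_59 = 637;  s_60 = 445;  s_61 = 665
  s_62 = 642;  s_63 = 871;  s_64 = 305;  s_65 = 791;  s_66 = 667;  s_67 = 628
  s_68 = 996;  s_69 = 926;  s_70 = 29;  s_71 = 944;  s_72 = 658;  s_73 = 253
  s_74 = 325;  s_75 = 683;  s_76 = 962;  s_77 = 100;  s_78 = 649;  s_79 = 13
  s_80 = 71;  s_81 = 203;  s_82 = 826;  s_83 = 20;  s_84 = 1002;  s_85 = 24
  s_86 = 214;  s_87 = 505;  s_88 = 548;  s_89 = 552;  s_90 = 538;  s_91 = 181
  s_92 = 367;  s_93 = 70;  s_94 = 337;  s_95 = 158;  s_96 = 148;  s_97 = 766
  s_98 = 309;  s_99 = 121;  s_100 = 212;  s_101 = 710;  s_102 = 430;  s_103 = 515
  s_104 = 94;  s_105 = 529;  s_106 = 752;  s_107 = 914;  s_108 = 543;  s_109 = 289
  s_110 = 101;  s_111 = 710;  s_112 = 947;  s_113 = 946;  s_114 = 16;  s_115 = 75
  s_116 = 748;  s_117 = 88;  s_118 = 996;  s_119 = 905;  s_120 = 435;  s_121 = 510
  s_122 = 331;  s_123 = 179;  s_124 = 179;  s_125 = 487;  s_126 = 250;  s_127 = 225
  s_128 = 985;  s_129 = 725;  s_130 = 512;  s_131 = 696;  s_132 = 376;  s_133 = 897
  s_134 = 5;  s_135 = 325;  s_136 = 920;  s_137 = 416;  s_138 = 962;  s_139 = 880
  s_140 = 704;  s_141 = 998;  s_142 = 397;  s_143 = 357;  s_144 = 339;  s_145 = 237
  s_146 = 493;  s_147 = 282;  s_148 = 851;  s_149 = 5;  s_150 = 312;  s_151 = 835
  s_152 = 820;  s_153 = 183;  s_154 = 642;  s_155 = 998;  s_156 = 204;  s_157 = 725
  s_158 = 50;  s_159 = 547;  s_160 = 918;  s_161 = 766;  s_162 = 395;  s_163 = 140
  s_164 = 644;  s_165 = 896;  s_166 = 685;  s_167 = 200;  s_168 = 224;  s_169 = 610
  s_170 = 144;  s_171 = 547;  s_172 = 462;  s_173 = 501;  s_174 = 52;  s_175 = 679
  s_176 = 911;  s_177 = 32;  s_178 = 465;  s_179 = 451;  s_180 = 632;  s_181 = 843
  s_182 = 902;  s_183 = 33;  s_184 = 933;  s_185 = 243;  s_186 = 501;  s_187 = 363
  s_188 = 384;  s_189 = 948;  s_190 = 118;  s_191 = 648;  s_192 = 403;  s_193 = 844
  s_194 = 913;  s_195 = 252;  s_196 = 102;  s_197 = 863;  s_198 = 775;  s_199 = 359
  s_200 = 685;  s_201 = 465;  s_202 = 482;  s_203 = 369;  s_204 = 811;  s_205 = 664
  s_206 = 911;  s_207 = 620;  s_208 = 196;  s_209 = 495;  s_210 = 707;  s_211 = 897
  s_212 = 954;  s_213 = 476;  s_214 = 689;  s_215 = 779;  s_216 = 174;  s_217 = 607
  s_218 = 144;  s_219 = 261;  s_220 = 610;  s_221 = 308;  s_222 = 67;  s_223 = 488
  s_224 = 316;  s_225 = 726;  s_226 = 618;  s_227 = 760;  s_228 = 163;  s_229 = 690
  s_230 = 854;  s_231 = 501;  s_232 = 426;  s_233 = 175;  s_234 = 232;  s_235 = 90
  s_236 = 870;  s_237 = 841;  s_238 = 423;  s_239 = 22;  s_240 = 886;  s_241 = 103
  s_242 = 745;  s_243 = 461;  s_244 = 898;  s_245 = 17;  s_246 = 861;  s_247 = 446
  s_248 = 475;  s_249 = 711;  s_250 = 931;  s_251 = 678;  s_252 = 645;  s_253 = 707
  s_254 = 62;  s_255 = 617;  s_256 = 36;  s_257 = 948;  s_258 = 239;  s_259 = 663
  s_260 = 213;  s_261 = 566;  s_262 = 955;  s_263 = 853;  s_264 = 895;  s_265 = 449
  s_266 = 295;  s_267 = 441;  s_268 = 90;  s_269 = 951;  s_270 = 284;  s_271 = 79
  s_272 = 995;  s_273 = 739;  s_274 = 522;  s_275 = 492;  s_276 = 901;  s_277 = 560
  s_278 = 739;  s_279 = 421;  s_280 = 763;  s_281 = 159;  s_282 = 717;  s_283 = 287
  s_284 = 920;  s_285 = 493;  s_286 = 146;  s_287 = 117;  s_288 = 894;  s_289 = 933
  s_290 = 596;  s_291 = 403;  s_292 = 259;  s_293 = 115;  s_294 = 270;  s_295 = 362
  s_296 = 243;  s_297 = 888;  s_298 = 953;  s_299 = 310;  s_300 = 776;  s_301 = 761
  s_302 = 744;  s_303 = 988;  s_304 = 704;  s_305 = 195;  s_306 = 114;  s_307 = 242
  s_308 = 808;  s_309 = 50;  s_310 = 724;  s_311 = 523;  s_312 = 388;  s_313 = 989
  s_314 = 43;  s_315 = 289;  s_316 = 530;  s_317 = 488;  s_318 = 732;  s_319 = 419
  s_320 = 807;  s_321 = 463;  s_322 = 716;  s_323 = 363;  s_324 = 28;  s_325 = 95
  s_326 = 160;  s_327 = 582;  s_328 = 638;  s_329 = 435;  s_330 = 281;  s_331 = 386
  s_332 = 155;  s_333 = 505;  s_334 = 641;  s_335 = 772;  s_336 = 442;  s_337 = 476
  s_338 = 983;  s_339 = 140;  s_340 = 196;  s_341 = 140;  s_342 = 171;  s_343 = 287
  s_344 = 327;  s_345 = 186;  s_346 = 335;  s_347 = 829;  s_348 = 438;  s_349 = 606
  s_350 = 779;  s_351 = 1006;  s_352 = 1002;  s_353 = 522;  s_354 = 676;  s_355 = 707
  s_356 = 663;  s_357 = 433;  s_358 = 685;  s_359 = 793;  s_360 = 531;  s_361 = 421
  s_362 = 441;  s_363 = 1003;  s_364 = 789;  s_365 = 318;  s_366 = 458;  s_367 = 945
  s_368 = 504;  s_369 = 635;  s_370 = 120;  s_371 = 31;  s_372 = 78;  s_373 = 102
  s_374 = 419;  s_375 = 278;  s_376 = 264;  s_377 = 546;  s_378 = 486;  s_379 = 278
  s_380 = 261;  s_381 = 604;  s_382 = 424;  s_383 = 952;  s_384 = 827;  s_385 = 439
  s_386 = 396;  s_387 = 562;  s_388 = 989;  s_389 = 487;  s_390 = 786;  s_391 = 625
  s_392 = 627;  s_393 = 711;  s_394 = 623;  s_395 = 915;  s_396 = 670;  s_397 = 956
  s_398 = 322;  s_399 = 830;  s_400 = 861
s_401 = 317·861 + 768·830 = 259
s_402 = 317·259 + 768·861 = 727

727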